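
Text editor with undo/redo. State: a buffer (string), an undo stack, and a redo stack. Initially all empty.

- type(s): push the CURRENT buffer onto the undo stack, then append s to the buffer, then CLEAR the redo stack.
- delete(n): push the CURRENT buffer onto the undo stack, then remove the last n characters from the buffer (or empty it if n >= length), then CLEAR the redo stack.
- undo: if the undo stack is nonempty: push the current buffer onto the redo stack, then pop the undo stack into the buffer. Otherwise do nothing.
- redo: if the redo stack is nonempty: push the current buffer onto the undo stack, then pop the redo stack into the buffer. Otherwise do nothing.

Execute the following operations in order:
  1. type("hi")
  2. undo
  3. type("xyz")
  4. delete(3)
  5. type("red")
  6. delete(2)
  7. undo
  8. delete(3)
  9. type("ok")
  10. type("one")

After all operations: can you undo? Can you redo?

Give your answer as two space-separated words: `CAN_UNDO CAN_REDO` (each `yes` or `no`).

After op 1 (type): buf='hi' undo_depth=1 redo_depth=0
After op 2 (undo): buf='(empty)' undo_depth=0 redo_depth=1
After op 3 (type): buf='xyz' undo_depth=1 redo_depth=0
After op 4 (delete): buf='(empty)' undo_depth=2 redo_depth=0
After op 5 (type): buf='red' undo_depth=3 redo_depth=0
After op 6 (delete): buf='r' undo_depth=4 redo_depth=0
After op 7 (undo): buf='red' undo_depth=3 redo_depth=1
After op 8 (delete): buf='(empty)' undo_depth=4 redo_depth=0
After op 9 (type): buf='ok' undo_depth=5 redo_depth=0
After op 10 (type): buf='okone' undo_depth=6 redo_depth=0

Answer: yes no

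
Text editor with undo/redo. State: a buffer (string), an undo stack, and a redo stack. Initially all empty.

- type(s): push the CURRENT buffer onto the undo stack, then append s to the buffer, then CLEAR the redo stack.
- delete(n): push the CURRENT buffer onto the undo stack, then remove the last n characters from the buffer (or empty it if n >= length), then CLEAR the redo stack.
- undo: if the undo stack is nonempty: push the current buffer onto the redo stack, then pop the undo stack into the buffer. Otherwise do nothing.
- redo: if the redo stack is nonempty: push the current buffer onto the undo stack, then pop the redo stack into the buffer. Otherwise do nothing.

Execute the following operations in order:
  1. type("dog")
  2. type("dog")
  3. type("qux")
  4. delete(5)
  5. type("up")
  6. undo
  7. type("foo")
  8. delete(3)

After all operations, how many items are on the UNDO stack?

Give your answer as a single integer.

After op 1 (type): buf='dog' undo_depth=1 redo_depth=0
After op 2 (type): buf='dogdog' undo_depth=2 redo_depth=0
After op 3 (type): buf='dogdogqux' undo_depth=3 redo_depth=0
After op 4 (delete): buf='dogd' undo_depth=4 redo_depth=0
After op 5 (type): buf='dogdup' undo_depth=5 redo_depth=0
After op 6 (undo): buf='dogd' undo_depth=4 redo_depth=1
After op 7 (type): buf='dogdfoo' undo_depth=5 redo_depth=0
After op 8 (delete): buf='dogd' undo_depth=6 redo_depth=0

Answer: 6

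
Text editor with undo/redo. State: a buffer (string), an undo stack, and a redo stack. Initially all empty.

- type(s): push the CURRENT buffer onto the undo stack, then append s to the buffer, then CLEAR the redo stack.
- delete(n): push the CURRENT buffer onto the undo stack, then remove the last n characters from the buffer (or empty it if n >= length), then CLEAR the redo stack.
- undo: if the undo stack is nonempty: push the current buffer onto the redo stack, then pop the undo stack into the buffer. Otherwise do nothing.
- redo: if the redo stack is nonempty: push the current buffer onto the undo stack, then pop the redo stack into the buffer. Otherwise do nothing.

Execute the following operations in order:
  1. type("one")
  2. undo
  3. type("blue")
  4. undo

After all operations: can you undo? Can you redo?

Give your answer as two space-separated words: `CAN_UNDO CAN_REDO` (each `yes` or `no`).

After op 1 (type): buf='one' undo_depth=1 redo_depth=0
After op 2 (undo): buf='(empty)' undo_depth=0 redo_depth=1
After op 3 (type): buf='blue' undo_depth=1 redo_depth=0
After op 4 (undo): buf='(empty)' undo_depth=0 redo_depth=1

Answer: no yes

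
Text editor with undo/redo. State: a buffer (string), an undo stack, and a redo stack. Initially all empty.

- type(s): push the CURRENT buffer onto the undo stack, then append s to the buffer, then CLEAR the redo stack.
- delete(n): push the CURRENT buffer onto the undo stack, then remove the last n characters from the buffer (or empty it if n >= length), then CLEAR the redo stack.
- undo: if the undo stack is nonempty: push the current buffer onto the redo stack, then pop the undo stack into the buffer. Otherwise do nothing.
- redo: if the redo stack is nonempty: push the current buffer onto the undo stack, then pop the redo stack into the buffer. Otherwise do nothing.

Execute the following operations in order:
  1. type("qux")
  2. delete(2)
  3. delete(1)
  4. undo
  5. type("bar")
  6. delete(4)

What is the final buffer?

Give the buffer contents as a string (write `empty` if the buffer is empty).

After op 1 (type): buf='qux' undo_depth=1 redo_depth=0
After op 2 (delete): buf='q' undo_depth=2 redo_depth=0
After op 3 (delete): buf='(empty)' undo_depth=3 redo_depth=0
After op 4 (undo): buf='q' undo_depth=2 redo_depth=1
After op 5 (type): buf='qbar' undo_depth=3 redo_depth=0
After op 6 (delete): buf='(empty)' undo_depth=4 redo_depth=0

Answer: empty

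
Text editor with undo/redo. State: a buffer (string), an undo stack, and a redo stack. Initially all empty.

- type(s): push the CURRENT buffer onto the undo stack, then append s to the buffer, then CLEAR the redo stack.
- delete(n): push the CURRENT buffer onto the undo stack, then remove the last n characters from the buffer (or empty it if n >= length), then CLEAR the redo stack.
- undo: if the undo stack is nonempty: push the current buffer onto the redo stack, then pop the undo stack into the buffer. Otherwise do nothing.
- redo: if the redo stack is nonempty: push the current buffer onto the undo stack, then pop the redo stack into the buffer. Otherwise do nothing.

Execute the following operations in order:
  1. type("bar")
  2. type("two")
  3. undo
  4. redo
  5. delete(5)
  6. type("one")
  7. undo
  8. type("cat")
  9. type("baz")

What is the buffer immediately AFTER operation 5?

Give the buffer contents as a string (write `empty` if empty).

Answer: b

Derivation:
After op 1 (type): buf='bar' undo_depth=1 redo_depth=0
After op 2 (type): buf='bartwo' undo_depth=2 redo_depth=0
After op 3 (undo): buf='bar' undo_depth=1 redo_depth=1
After op 4 (redo): buf='bartwo' undo_depth=2 redo_depth=0
After op 5 (delete): buf='b' undo_depth=3 redo_depth=0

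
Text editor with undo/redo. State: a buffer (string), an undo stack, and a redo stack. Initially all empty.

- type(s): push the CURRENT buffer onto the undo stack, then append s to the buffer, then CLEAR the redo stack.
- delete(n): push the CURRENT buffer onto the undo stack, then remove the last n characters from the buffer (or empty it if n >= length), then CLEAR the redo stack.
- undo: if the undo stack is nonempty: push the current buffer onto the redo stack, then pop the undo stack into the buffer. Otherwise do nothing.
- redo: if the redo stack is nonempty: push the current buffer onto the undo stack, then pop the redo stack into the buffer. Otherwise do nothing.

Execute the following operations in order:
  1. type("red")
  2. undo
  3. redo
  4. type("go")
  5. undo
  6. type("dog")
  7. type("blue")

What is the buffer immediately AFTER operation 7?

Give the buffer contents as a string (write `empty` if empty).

Answer: reddogblue

Derivation:
After op 1 (type): buf='red' undo_depth=1 redo_depth=0
After op 2 (undo): buf='(empty)' undo_depth=0 redo_depth=1
After op 3 (redo): buf='red' undo_depth=1 redo_depth=0
After op 4 (type): buf='redgo' undo_depth=2 redo_depth=0
After op 5 (undo): buf='red' undo_depth=1 redo_depth=1
After op 6 (type): buf='reddog' undo_depth=2 redo_depth=0
After op 7 (type): buf='reddogblue' undo_depth=3 redo_depth=0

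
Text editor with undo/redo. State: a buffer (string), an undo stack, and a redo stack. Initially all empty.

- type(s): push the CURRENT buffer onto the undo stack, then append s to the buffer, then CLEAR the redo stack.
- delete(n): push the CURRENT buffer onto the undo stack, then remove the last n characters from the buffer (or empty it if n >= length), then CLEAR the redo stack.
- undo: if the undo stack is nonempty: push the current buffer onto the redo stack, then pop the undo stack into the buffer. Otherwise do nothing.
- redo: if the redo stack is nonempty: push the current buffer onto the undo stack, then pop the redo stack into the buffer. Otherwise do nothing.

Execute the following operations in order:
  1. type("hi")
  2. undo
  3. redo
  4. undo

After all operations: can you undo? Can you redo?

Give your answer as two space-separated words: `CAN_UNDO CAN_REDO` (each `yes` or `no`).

Answer: no yes

Derivation:
After op 1 (type): buf='hi' undo_depth=1 redo_depth=0
After op 2 (undo): buf='(empty)' undo_depth=0 redo_depth=1
After op 3 (redo): buf='hi' undo_depth=1 redo_depth=0
After op 4 (undo): buf='(empty)' undo_depth=0 redo_depth=1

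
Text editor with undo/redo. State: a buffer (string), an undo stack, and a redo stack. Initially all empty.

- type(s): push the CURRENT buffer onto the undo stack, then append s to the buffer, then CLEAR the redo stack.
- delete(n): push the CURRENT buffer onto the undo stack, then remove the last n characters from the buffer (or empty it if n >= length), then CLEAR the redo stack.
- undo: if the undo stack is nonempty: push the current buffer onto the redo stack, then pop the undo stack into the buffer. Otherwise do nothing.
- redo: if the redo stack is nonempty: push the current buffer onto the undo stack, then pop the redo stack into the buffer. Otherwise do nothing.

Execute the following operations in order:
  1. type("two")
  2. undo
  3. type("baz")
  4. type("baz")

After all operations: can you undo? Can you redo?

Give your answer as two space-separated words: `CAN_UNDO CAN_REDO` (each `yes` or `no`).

After op 1 (type): buf='two' undo_depth=1 redo_depth=0
After op 2 (undo): buf='(empty)' undo_depth=0 redo_depth=1
After op 3 (type): buf='baz' undo_depth=1 redo_depth=0
After op 4 (type): buf='bazbaz' undo_depth=2 redo_depth=0

Answer: yes no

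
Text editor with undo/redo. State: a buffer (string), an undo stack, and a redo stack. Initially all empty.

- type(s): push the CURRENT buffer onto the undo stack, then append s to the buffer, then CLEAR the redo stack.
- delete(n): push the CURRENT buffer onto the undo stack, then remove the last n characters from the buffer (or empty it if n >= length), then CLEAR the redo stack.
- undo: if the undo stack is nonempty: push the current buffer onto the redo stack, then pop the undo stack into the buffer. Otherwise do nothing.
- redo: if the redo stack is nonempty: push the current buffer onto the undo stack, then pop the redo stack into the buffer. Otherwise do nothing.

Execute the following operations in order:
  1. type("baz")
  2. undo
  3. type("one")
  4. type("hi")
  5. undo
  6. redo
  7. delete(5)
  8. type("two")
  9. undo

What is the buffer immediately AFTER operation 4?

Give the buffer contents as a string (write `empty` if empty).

After op 1 (type): buf='baz' undo_depth=1 redo_depth=0
After op 2 (undo): buf='(empty)' undo_depth=0 redo_depth=1
After op 3 (type): buf='one' undo_depth=1 redo_depth=0
After op 4 (type): buf='onehi' undo_depth=2 redo_depth=0

Answer: onehi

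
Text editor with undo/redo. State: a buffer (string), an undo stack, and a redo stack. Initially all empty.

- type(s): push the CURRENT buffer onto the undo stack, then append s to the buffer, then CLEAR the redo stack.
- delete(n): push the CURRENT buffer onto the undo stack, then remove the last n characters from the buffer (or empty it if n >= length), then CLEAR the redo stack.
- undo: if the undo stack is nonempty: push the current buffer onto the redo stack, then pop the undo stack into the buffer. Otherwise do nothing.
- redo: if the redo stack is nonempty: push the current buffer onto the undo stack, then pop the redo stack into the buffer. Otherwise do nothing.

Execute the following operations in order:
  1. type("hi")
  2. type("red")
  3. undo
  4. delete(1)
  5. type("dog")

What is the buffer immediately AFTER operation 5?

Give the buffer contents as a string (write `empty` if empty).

Answer: hdog

Derivation:
After op 1 (type): buf='hi' undo_depth=1 redo_depth=0
After op 2 (type): buf='hired' undo_depth=2 redo_depth=0
After op 3 (undo): buf='hi' undo_depth=1 redo_depth=1
After op 4 (delete): buf='h' undo_depth=2 redo_depth=0
After op 5 (type): buf='hdog' undo_depth=3 redo_depth=0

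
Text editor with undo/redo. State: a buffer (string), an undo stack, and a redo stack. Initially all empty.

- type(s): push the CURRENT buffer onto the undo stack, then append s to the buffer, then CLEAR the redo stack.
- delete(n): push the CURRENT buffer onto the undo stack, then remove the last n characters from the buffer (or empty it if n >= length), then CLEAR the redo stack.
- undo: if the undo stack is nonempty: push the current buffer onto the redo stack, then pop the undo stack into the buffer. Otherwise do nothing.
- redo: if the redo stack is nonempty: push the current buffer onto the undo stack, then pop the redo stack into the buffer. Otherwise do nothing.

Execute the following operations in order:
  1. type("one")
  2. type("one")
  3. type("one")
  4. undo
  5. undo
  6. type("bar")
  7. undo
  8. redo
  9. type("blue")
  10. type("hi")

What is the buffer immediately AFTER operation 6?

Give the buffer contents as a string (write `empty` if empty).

After op 1 (type): buf='one' undo_depth=1 redo_depth=0
After op 2 (type): buf='oneone' undo_depth=2 redo_depth=0
After op 3 (type): buf='oneoneone' undo_depth=3 redo_depth=0
After op 4 (undo): buf='oneone' undo_depth=2 redo_depth=1
After op 5 (undo): buf='one' undo_depth=1 redo_depth=2
After op 6 (type): buf='onebar' undo_depth=2 redo_depth=0

Answer: onebar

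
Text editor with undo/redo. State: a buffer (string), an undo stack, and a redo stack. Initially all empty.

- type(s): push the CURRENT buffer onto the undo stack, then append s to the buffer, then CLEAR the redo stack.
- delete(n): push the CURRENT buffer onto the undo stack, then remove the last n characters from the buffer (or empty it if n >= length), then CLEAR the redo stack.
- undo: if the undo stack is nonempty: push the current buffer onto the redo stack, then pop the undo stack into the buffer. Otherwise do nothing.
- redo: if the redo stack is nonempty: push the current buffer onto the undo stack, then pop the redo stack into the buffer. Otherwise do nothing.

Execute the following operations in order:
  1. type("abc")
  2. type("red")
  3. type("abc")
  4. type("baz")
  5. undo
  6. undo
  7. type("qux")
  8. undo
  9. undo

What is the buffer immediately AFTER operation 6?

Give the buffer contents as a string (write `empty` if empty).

Answer: abcred

Derivation:
After op 1 (type): buf='abc' undo_depth=1 redo_depth=0
After op 2 (type): buf='abcred' undo_depth=2 redo_depth=0
After op 3 (type): buf='abcredabc' undo_depth=3 redo_depth=0
After op 4 (type): buf='abcredabcbaz' undo_depth=4 redo_depth=0
After op 5 (undo): buf='abcredabc' undo_depth=3 redo_depth=1
After op 6 (undo): buf='abcred' undo_depth=2 redo_depth=2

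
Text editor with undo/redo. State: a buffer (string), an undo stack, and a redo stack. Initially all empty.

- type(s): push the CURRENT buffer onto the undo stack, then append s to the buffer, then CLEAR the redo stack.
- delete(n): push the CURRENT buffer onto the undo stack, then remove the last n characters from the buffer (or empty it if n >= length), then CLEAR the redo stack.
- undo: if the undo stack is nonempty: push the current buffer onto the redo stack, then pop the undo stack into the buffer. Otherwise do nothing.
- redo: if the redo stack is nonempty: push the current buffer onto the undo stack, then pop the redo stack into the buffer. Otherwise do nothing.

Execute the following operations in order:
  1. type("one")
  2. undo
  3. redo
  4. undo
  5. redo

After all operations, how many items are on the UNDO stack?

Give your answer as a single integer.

Answer: 1

Derivation:
After op 1 (type): buf='one' undo_depth=1 redo_depth=0
After op 2 (undo): buf='(empty)' undo_depth=0 redo_depth=1
After op 3 (redo): buf='one' undo_depth=1 redo_depth=0
After op 4 (undo): buf='(empty)' undo_depth=0 redo_depth=1
After op 5 (redo): buf='one' undo_depth=1 redo_depth=0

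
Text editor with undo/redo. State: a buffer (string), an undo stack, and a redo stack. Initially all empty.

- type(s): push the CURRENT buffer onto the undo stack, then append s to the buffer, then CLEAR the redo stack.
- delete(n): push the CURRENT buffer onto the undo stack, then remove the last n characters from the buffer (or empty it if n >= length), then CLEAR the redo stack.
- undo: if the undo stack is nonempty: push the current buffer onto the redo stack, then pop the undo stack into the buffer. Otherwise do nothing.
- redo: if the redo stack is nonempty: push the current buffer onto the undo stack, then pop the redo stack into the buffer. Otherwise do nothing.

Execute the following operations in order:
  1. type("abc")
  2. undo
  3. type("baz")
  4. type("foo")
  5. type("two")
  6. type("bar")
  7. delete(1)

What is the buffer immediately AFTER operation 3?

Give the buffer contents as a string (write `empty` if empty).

After op 1 (type): buf='abc' undo_depth=1 redo_depth=0
After op 2 (undo): buf='(empty)' undo_depth=0 redo_depth=1
After op 3 (type): buf='baz' undo_depth=1 redo_depth=0

Answer: baz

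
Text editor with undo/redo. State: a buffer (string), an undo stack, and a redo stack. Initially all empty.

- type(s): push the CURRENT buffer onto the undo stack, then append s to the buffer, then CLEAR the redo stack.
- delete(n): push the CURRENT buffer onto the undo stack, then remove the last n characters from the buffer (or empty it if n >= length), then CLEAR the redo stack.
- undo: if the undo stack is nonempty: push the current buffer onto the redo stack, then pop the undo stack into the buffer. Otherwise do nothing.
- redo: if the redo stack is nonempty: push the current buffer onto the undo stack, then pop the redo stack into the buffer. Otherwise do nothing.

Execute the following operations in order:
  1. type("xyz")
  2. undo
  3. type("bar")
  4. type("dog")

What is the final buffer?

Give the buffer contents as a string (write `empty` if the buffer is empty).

Answer: bardog

Derivation:
After op 1 (type): buf='xyz' undo_depth=1 redo_depth=0
After op 2 (undo): buf='(empty)' undo_depth=0 redo_depth=1
After op 3 (type): buf='bar' undo_depth=1 redo_depth=0
After op 4 (type): buf='bardog' undo_depth=2 redo_depth=0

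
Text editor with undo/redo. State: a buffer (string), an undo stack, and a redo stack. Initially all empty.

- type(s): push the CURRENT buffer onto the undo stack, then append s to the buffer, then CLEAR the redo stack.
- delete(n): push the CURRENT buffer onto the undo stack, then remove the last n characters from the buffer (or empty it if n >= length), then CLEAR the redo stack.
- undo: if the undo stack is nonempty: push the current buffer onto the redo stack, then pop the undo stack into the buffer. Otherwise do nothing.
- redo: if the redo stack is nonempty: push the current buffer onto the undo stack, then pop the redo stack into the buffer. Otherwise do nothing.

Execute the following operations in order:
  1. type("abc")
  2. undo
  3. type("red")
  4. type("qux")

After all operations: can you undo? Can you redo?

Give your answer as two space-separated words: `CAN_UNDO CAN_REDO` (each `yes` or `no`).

Answer: yes no

Derivation:
After op 1 (type): buf='abc' undo_depth=1 redo_depth=0
After op 2 (undo): buf='(empty)' undo_depth=0 redo_depth=1
After op 3 (type): buf='red' undo_depth=1 redo_depth=0
After op 4 (type): buf='redqux' undo_depth=2 redo_depth=0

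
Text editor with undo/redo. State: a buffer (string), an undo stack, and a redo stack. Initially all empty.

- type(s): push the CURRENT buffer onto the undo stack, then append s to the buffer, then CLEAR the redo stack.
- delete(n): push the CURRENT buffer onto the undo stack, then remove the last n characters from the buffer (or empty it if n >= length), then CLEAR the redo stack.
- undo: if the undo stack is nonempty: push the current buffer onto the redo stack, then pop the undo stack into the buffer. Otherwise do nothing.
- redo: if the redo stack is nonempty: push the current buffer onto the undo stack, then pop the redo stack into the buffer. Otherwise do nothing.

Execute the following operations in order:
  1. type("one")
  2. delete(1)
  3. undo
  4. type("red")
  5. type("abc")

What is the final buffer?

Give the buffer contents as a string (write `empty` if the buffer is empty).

Answer: oneredabc

Derivation:
After op 1 (type): buf='one' undo_depth=1 redo_depth=0
After op 2 (delete): buf='on' undo_depth=2 redo_depth=0
After op 3 (undo): buf='one' undo_depth=1 redo_depth=1
After op 4 (type): buf='onered' undo_depth=2 redo_depth=0
After op 5 (type): buf='oneredabc' undo_depth=3 redo_depth=0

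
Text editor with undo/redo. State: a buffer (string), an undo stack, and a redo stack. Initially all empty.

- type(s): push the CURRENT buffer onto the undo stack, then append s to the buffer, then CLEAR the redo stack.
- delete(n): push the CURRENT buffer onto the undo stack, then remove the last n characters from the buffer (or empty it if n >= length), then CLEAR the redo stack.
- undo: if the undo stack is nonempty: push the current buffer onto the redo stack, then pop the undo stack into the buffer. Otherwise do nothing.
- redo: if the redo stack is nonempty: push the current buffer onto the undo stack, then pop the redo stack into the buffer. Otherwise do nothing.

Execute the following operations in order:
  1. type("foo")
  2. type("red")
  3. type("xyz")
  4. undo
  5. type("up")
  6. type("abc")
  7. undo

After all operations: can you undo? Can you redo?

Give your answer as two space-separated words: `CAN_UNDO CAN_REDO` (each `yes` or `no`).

After op 1 (type): buf='foo' undo_depth=1 redo_depth=0
After op 2 (type): buf='foored' undo_depth=2 redo_depth=0
After op 3 (type): buf='fooredxyz' undo_depth=3 redo_depth=0
After op 4 (undo): buf='foored' undo_depth=2 redo_depth=1
After op 5 (type): buf='fooredup' undo_depth=3 redo_depth=0
After op 6 (type): buf='fooredupabc' undo_depth=4 redo_depth=0
After op 7 (undo): buf='fooredup' undo_depth=3 redo_depth=1

Answer: yes yes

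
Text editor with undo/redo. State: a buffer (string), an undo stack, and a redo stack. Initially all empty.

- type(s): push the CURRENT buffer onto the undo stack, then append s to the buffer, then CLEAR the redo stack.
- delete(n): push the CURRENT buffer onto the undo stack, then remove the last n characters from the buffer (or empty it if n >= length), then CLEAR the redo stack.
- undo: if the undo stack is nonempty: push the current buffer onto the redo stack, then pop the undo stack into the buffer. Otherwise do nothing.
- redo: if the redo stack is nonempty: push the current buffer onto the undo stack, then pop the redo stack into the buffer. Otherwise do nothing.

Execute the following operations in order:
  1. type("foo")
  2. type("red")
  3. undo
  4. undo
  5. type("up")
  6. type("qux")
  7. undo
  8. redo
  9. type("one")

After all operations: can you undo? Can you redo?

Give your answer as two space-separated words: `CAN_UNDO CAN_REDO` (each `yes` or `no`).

After op 1 (type): buf='foo' undo_depth=1 redo_depth=0
After op 2 (type): buf='foored' undo_depth=2 redo_depth=0
After op 3 (undo): buf='foo' undo_depth=1 redo_depth=1
After op 4 (undo): buf='(empty)' undo_depth=0 redo_depth=2
After op 5 (type): buf='up' undo_depth=1 redo_depth=0
After op 6 (type): buf='upqux' undo_depth=2 redo_depth=0
After op 7 (undo): buf='up' undo_depth=1 redo_depth=1
After op 8 (redo): buf='upqux' undo_depth=2 redo_depth=0
After op 9 (type): buf='upquxone' undo_depth=3 redo_depth=0

Answer: yes no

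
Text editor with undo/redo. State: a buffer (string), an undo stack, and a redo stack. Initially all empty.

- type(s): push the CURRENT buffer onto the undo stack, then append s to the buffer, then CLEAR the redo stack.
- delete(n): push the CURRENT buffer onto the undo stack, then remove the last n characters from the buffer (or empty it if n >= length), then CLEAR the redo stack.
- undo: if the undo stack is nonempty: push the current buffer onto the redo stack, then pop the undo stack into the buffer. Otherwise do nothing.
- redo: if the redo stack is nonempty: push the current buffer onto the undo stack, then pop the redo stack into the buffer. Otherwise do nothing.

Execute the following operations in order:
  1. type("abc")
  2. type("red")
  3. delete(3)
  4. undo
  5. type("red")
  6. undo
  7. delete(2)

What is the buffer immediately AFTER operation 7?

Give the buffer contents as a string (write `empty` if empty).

After op 1 (type): buf='abc' undo_depth=1 redo_depth=0
After op 2 (type): buf='abcred' undo_depth=2 redo_depth=0
After op 3 (delete): buf='abc' undo_depth=3 redo_depth=0
After op 4 (undo): buf='abcred' undo_depth=2 redo_depth=1
After op 5 (type): buf='abcredred' undo_depth=3 redo_depth=0
After op 6 (undo): buf='abcred' undo_depth=2 redo_depth=1
After op 7 (delete): buf='abcr' undo_depth=3 redo_depth=0

Answer: abcr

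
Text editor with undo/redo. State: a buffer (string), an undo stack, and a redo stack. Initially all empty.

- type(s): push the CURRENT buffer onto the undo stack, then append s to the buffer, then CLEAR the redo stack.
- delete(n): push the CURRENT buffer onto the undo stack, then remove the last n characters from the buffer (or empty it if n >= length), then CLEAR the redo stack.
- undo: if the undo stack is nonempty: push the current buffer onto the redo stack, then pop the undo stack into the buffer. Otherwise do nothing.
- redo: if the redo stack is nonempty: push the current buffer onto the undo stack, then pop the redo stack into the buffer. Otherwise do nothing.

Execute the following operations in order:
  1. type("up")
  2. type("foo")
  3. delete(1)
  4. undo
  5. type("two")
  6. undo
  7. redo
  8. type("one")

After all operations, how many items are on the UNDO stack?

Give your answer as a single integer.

After op 1 (type): buf='up' undo_depth=1 redo_depth=0
After op 2 (type): buf='upfoo' undo_depth=2 redo_depth=0
After op 3 (delete): buf='upfo' undo_depth=3 redo_depth=0
After op 4 (undo): buf='upfoo' undo_depth=2 redo_depth=1
After op 5 (type): buf='upfootwo' undo_depth=3 redo_depth=0
After op 6 (undo): buf='upfoo' undo_depth=2 redo_depth=1
After op 7 (redo): buf='upfootwo' undo_depth=3 redo_depth=0
After op 8 (type): buf='upfootwoone' undo_depth=4 redo_depth=0

Answer: 4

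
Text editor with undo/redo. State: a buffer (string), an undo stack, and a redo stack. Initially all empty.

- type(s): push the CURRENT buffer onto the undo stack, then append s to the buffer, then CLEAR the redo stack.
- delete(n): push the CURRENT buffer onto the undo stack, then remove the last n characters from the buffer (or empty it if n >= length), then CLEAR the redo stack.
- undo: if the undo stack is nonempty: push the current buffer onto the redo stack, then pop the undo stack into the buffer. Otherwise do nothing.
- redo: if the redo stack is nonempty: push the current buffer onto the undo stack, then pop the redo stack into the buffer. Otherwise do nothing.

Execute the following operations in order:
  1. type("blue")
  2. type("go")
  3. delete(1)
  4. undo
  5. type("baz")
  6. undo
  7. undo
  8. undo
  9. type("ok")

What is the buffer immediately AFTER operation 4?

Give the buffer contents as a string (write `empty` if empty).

After op 1 (type): buf='blue' undo_depth=1 redo_depth=0
After op 2 (type): buf='bluego' undo_depth=2 redo_depth=0
After op 3 (delete): buf='blueg' undo_depth=3 redo_depth=0
After op 4 (undo): buf='bluego' undo_depth=2 redo_depth=1

Answer: bluego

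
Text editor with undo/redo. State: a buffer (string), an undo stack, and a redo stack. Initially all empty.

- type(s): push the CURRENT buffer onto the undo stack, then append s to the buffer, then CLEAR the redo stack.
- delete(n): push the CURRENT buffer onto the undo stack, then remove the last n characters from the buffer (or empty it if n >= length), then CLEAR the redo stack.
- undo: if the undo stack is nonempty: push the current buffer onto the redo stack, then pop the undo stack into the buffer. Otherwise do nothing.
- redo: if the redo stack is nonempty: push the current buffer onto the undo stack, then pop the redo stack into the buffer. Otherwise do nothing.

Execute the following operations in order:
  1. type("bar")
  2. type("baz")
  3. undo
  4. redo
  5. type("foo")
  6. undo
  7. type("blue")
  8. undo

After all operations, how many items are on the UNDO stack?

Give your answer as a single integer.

After op 1 (type): buf='bar' undo_depth=1 redo_depth=0
After op 2 (type): buf='barbaz' undo_depth=2 redo_depth=0
After op 3 (undo): buf='bar' undo_depth=1 redo_depth=1
After op 4 (redo): buf='barbaz' undo_depth=2 redo_depth=0
After op 5 (type): buf='barbazfoo' undo_depth=3 redo_depth=0
After op 6 (undo): buf='barbaz' undo_depth=2 redo_depth=1
After op 7 (type): buf='barbazblue' undo_depth=3 redo_depth=0
After op 8 (undo): buf='barbaz' undo_depth=2 redo_depth=1

Answer: 2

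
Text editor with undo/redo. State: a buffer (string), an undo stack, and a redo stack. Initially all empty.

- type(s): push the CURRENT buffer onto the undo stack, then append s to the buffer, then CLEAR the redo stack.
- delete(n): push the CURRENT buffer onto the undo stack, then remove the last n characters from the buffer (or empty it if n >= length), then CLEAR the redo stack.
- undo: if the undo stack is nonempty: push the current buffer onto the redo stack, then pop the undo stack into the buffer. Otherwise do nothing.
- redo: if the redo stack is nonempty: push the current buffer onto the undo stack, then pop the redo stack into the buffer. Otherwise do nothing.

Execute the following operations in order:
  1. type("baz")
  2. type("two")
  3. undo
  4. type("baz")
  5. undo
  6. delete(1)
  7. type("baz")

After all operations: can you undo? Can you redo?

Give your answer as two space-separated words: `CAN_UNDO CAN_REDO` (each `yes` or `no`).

After op 1 (type): buf='baz' undo_depth=1 redo_depth=0
After op 2 (type): buf='baztwo' undo_depth=2 redo_depth=0
After op 3 (undo): buf='baz' undo_depth=1 redo_depth=1
After op 4 (type): buf='bazbaz' undo_depth=2 redo_depth=0
After op 5 (undo): buf='baz' undo_depth=1 redo_depth=1
After op 6 (delete): buf='ba' undo_depth=2 redo_depth=0
After op 7 (type): buf='babaz' undo_depth=3 redo_depth=0

Answer: yes no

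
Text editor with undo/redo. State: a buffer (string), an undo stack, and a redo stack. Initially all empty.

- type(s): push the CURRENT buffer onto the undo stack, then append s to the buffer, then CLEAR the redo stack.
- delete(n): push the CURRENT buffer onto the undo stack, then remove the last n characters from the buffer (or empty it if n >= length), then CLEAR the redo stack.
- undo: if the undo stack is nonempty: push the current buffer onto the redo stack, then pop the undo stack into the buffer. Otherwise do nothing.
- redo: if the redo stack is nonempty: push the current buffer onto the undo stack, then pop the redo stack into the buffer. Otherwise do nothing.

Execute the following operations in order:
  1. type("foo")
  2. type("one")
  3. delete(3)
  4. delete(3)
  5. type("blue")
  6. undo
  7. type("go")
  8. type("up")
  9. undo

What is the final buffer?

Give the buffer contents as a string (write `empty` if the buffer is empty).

Answer: go

Derivation:
After op 1 (type): buf='foo' undo_depth=1 redo_depth=0
After op 2 (type): buf='fooone' undo_depth=2 redo_depth=0
After op 3 (delete): buf='foo' undo_depth=3 redo_depth=0
After op 4 (delete): buf='(empty)' undo_depth=4 redo_depth=0
After op 5 (type): buf='blue' undo_depth=5 redo_depth=0
After op 6 (undo): buf='(empty)' undo_depth=4 redo_depth=1
After op 7 (type): buf='go' undo_depth=5 redo_depth=0
After op 8 (type): buf='goup' undo_depth=6 redo_depth=0
After op 9 (undo): buf='go' undo_depth=5 redo_depth=1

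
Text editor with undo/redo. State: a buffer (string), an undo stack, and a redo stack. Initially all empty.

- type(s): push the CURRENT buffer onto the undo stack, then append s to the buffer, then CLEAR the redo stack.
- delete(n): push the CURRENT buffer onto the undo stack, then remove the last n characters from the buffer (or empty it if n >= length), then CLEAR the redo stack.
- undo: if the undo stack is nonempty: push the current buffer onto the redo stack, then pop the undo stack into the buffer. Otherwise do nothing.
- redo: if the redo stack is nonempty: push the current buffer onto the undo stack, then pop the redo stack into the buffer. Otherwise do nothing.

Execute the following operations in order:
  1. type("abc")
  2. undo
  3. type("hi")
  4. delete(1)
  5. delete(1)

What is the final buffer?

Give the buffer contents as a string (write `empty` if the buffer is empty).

After op 1 (type): buf='abc' undo_depth=1 redo_depth=0
After op 2 (undo): buf='(empty)' undo_depth=0 redo_depth=1
After op 3 (type): buf='hi' undo_depth=1 redo_depth=0
After op 4 (delete): buf='h' undo_depth=2 redo_depth=0
After op 5 (delete): buf='(empty)' undo_depth=3 redo_depth=0

Answer: empty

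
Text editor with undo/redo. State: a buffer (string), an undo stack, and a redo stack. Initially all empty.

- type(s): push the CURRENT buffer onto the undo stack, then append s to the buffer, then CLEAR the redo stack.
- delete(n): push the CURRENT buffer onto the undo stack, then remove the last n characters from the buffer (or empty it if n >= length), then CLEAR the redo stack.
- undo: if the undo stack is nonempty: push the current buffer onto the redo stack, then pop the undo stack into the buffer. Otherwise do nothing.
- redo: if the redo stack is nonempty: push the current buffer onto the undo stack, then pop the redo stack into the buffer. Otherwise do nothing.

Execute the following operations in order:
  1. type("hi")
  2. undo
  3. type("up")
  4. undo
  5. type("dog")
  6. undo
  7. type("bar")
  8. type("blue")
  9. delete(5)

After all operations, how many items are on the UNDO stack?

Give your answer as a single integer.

After op 1 (type): buf='hi' undo_depth=1 redo_depth=0
After op 2 (undo): buf='(empty)' undo_depth=0 redo_depth=1
After op 3 (type): buf='up' undo_depth=1 redo_depth=0
After op 4 (undo): buf='(empty)' undo_depth=0 redo_depth=1
After op 5 (type): buf='dog' undo_depth=1 redo_depth=0
After op 6 (undo): buf='(empty)' undo_depth=0 redo_depth=1
After op 7 (type): buf='bar' undo_depth=1 redo_depth=0
After op 8 (type): buf='barblue' undo_depth=2 redo_depth=0
After op 9 (delete): buf='ba' undo_depth=3 redo_depth=0

Answer: 3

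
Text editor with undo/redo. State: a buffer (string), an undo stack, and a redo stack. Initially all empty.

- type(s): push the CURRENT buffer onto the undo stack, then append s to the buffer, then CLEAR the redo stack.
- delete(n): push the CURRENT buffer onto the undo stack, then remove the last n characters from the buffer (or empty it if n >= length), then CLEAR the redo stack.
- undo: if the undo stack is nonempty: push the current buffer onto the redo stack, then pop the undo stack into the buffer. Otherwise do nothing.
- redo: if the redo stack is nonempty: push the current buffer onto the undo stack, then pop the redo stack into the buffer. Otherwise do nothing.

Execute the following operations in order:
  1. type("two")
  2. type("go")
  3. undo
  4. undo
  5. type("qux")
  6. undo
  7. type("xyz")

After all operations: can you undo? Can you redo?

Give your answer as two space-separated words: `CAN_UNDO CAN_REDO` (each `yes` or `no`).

After op 1 (type): buf='two' undo_depth=1 redo_depth=0
After op 2 (type): buf='twogo' undo_depth=2 redo_depth=0
After op 3 (undo): buf='two' undo_depth=1 redo_depth=1
After op 4 (undo): buf='(empty)' undo_depth=0 redo_depth=2
After op 5 (type): buf='qux' undo_depth=1 redo_depth=0
After op 6 (undo): buf='(empty)' undo_depth=0 redo_depth=1
After op 7 (type): buf='xyz' undo_depth=1 redo_depth=0

Answer: yes no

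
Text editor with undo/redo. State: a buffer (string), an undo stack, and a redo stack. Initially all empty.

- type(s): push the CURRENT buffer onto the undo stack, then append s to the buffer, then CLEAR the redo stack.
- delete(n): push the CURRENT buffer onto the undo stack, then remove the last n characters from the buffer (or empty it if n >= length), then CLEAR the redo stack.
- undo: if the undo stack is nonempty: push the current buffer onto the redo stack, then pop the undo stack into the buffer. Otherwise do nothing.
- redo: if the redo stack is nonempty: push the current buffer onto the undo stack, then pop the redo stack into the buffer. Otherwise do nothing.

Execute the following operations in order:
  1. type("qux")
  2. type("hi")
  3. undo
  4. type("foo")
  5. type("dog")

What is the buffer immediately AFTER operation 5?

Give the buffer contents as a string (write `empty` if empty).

After op 1 (type): buf='qux' undo_depth=1 redo_depth=0
After op 2 (type): buf='quxhi' undo_depth=2 redo_depth=0
After op 3 (undo): buf='qux' undo_depth=1 redo_depth=1
After op 4 (type): buf='quxfoo' undo_depth=2 redo_depth=0
After op 5 (type): buf='quxfoodog' undo_depth=3 redo_depth=0

Answer: quxfoodog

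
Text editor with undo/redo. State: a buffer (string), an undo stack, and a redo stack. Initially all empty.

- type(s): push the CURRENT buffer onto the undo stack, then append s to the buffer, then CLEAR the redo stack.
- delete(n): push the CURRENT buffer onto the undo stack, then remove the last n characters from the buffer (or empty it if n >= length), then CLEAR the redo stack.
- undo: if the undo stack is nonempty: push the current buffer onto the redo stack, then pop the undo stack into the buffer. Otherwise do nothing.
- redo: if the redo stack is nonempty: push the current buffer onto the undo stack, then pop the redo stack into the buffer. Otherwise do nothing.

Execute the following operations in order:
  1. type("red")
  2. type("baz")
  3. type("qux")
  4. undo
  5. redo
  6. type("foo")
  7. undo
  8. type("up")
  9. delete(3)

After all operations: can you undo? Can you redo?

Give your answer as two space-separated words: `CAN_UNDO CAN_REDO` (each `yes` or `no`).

Answer: yes no

Derivation:
After op 1 (type): buf='red' undo_depth=1 redo_depth=0
After op 2 (type): buf='redbaz' undo_depth=2 redo_depth=0
After op 3 (type): buf='redbazqux' undo_depth=3 redo_depth=0
After op 4 (undo): buf='redbaz' undo_depth=2 redo_depth=1
After op 5 (redo): buf='redbazqux' undo_depth=3 redo_depth=0
After op 6 (type): buf='redbazquxfoo' undo_depth=4 redo_depth=0
After op 7 (undo): buf='redbazqux' undo_depth=3 redo_depth=1
After op 8 (type): buf='redbazquxup' undo_depth=4 redo_depth=0
After op 9 (delete): buf='redbazqu' undo_depth=5 redo_depth=0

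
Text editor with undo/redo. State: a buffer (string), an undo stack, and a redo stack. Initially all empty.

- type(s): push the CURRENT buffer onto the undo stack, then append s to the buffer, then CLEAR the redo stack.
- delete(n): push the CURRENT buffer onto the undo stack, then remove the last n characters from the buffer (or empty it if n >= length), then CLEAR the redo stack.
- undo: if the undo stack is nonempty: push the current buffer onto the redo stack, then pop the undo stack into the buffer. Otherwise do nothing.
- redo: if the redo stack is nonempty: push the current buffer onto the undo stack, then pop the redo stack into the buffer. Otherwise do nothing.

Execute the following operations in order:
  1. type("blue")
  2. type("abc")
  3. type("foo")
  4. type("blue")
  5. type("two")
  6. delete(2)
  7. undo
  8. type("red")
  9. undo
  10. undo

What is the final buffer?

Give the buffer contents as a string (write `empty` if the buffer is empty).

After op 1 (type): buf='blue' undo_depth=1 redo_depth=0
After op 2 (type): buf='blueabc' undo_depth=2 redo_depth=0
After op 3 (type): buf='blueabcfoo' undo_depth=3 redo_depth=0
After op 4 (type): buf='blueabcfooblue' undo_depth=4 redo_depth=0
After op 5 (type): buf='blueabcfoobluetwo' undo_depth=5 redo_depth=0
After op 6 (delete): buf='blueabcfoobluet' undo_depth=6 redo_depth=0
After op 7 (undo): buf='blueabcfoobluetwo' undo_depth=5 redo_depth=1
After op 8 (type): buf='blueabcfoobluetwored' undo_depth=6 redo_depth=0
After op 9 (undo): buf='blueabcfoobluetwo' undo_depth=5 redo_depth=1
After op 10 (undo): buf='blueabcfooblue' undo_depth=4 redo_depth=2

Answer: blueabcfooblue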